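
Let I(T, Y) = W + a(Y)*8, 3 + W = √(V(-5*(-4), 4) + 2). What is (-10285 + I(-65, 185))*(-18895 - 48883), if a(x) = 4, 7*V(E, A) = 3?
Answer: 695131168 - 67778*√119/7 ≈ 6.9503e+8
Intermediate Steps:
V(E, A) = 3/7 (V(E, A) = (⅐)*3 = 3/7)
W = -3 + √119/7 (W = -3 + √(3/7 + 2) = -3 + √(17/7) = -3 + √119/7 ≈ -1.4416)
I(T, Y) = 29 + √119/7 (I(T, Y) = (-3 + √119/7) + 4*8 = (-3 + √119/7) + 32 = 29 + √119/7)
(-10285 + I(-65, 185))*(-18895 - 48883) = (-10285 + (29 + √119/7))*(-18895 - 48883) = (-10256 + √119/7)*(-67778) = 695131168 - 67778*√119/7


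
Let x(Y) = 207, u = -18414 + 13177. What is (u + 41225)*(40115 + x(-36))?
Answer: 1451108136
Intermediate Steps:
u = -5237
(u + 41225)*(40115 + x(-36)) = (-5237 + 41225)*(40115 + 207) = 35988*40322 = 1451108136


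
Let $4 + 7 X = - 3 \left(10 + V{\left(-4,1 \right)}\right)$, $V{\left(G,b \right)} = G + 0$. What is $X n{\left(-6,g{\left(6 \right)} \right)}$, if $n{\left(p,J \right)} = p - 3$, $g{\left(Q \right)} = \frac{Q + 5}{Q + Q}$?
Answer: $\frac{198}{7} \approx 28.286$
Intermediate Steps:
$g{\left(Q \right)} = \frac{5 + Q}{2 Q}$
$n{\left(p,J \right)} = -3 + p$ ($n{\left(p,J \right)} = p - 3 = -3 + p$)
$V{\left(G,b \right)} = G$
$X = - \frac{22}{7}$ ($X = - \frac{4}{7} + \frac{\left(-3\right) \left(10 - 4\right)}{7} = - \frac{4}{7} + \frac{\left(-3\right) 6}{7} = - \frac{4}{7} + \frac{1}{7} \left(-18\right) = - \frac{4}{7} - \frac{18}{7} = - \frac{22}{7} \approx -3.1429$)
$X n{\left(-6,g{\left(6 \right)} \right)} = - \frac{22 \left(-3 - 6\right)}{7} = \left(- \frac{22}{7}\right) \left(-9\right) = \frac{198}{7}$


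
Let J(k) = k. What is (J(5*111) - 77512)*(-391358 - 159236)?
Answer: 42372062458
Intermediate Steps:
(J(5*111) - 77512)*(-391358 - 159236) = (5*111 - 77512)*(-391358 - 159236) = (555 - 77512)*(-550594) = -76957*(-550594) = 42372062458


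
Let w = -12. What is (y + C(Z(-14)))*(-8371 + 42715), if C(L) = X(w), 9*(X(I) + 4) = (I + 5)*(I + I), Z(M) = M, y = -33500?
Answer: -1150020288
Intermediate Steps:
X(I) = -4 + 2*I*(5 + I)/9 (X(I) = -4 + ((I + 5)*(I + I))/9 = -4 + ((5 + I)*(2*I))/9 = -4 + (2*I*(5 + I))/9 = -4 + 2*I*(5 + I)/9)
C(L) = 44/3 (C(L) = -4 + (2/9)*(-12)² + (10/9)*(-12) = -4 + (2/9)*144 - 40/3 = -4 + 32 - 40/3 = 44/3)
(y + C(Z(-14)))*(-8371 + 42715) = (-33500 + 44/3)*(-8371 + 42715) = -100456/3*34344 = -1150020288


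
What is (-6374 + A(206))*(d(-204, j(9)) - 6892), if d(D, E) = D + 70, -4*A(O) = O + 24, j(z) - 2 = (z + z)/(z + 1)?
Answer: 45187719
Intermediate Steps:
j(z) = 2 + 2*z/(1 + z) (j(z) = 2 + (z + z)/(z + 1) = 2 + (2*z)/(1 + z) = 2 + 2*z/(1 + z))
A(O) = -6 - O/4 (A(O) = -(O + 24)/4 = -(24 + O)/4 = -6 - O/4)
d(D, E) = 70 + D
(-6374 + A(206))*(d(-204, j(9)) - 6892) = (-6374 + (-6 - 1/4*206))*((70 - 204) - 6892) = (-6374 + (-6 - 103/2))*(-134 - 6892) = (-6374 - 115/2)*(-7026) = -12863/2*(-7026) = 45187719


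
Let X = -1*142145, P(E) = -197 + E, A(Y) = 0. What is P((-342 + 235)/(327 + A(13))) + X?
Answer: -46545941/327 ≈ -1.4234e+5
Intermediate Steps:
X = -142145
P((-342 + 235)/(327 + A(13))) + X = (-197 + (-342 + 235)/(327 + 0)) - 142145 = (-197 - 107/327) - 142145 = -64526/327 - 142145 = -46545941/327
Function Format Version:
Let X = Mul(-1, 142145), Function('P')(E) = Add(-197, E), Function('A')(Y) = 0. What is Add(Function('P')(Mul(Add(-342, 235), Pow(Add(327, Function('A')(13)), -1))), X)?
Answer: Rational(-46545941, 327) ≈ -1.4234e+5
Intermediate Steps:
X = -142145
Add(Function('P')(Mul(Add(-342, 235), Pow(Add(327, Function('A')(13)), -1))), X) = Add(Add(-197, Mul(Add(-342, 235), Pow(Add(327, 0), -1))), -142145) = Add(Add(-197, Mul(-107, Pow(327, -1))), -142145) = Add(Add(-197, Mul(-107, Rational(1, 327))), -142145) = Add(Add(-197, Rational(-107, 327)), -142145) = Add(Rational(-64526, 327), -142145) = Rational(-46545941, 327)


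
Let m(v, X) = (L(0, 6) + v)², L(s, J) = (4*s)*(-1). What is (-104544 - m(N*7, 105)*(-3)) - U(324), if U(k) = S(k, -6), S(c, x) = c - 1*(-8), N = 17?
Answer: -62393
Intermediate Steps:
S(c, x) = 8 + c (S(c, x) = c + 8 = 8 + c)
U(k) = 8 + k
L(s, J) = -4*s
m(v, X) = v² (m(v, X) = (-4*0 + v)² = (0 + v)² = v²)
(-104544 - m(N*7, 105)*(-3)) - U(324) = (-104544 - (17*7)²*(-3)) - (8 + 324) = (-104544 - 119²*(-3)) - 1*332 = (-104544 - 14161*(-3)) - 332 = (-104544 - 1*(-42483)) - 332 = (-104544 + 42483) - 332 = -62061 - 332 = -62393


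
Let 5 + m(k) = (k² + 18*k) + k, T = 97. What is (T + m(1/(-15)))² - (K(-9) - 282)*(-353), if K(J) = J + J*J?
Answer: -3336018194/50625 ≈ -65897.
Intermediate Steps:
m(k) = -5 + k² + 19*k (m(k) = -5 + ((k² + 18*k) + k) = -5 + (k² + 19*k) = -5 + k² + 19*k)
K(J) = J + J²
(T + m(1/(-15)))² - (K(-9) - 282)*(-353) = (97 + (-5 + (1/(-15))² + 19/(-15)))² - (-9*(1 - 9) - 282)*(-353) = (97 + (-5 + (-1/15)² + 19*(-1/15)))² - (-9*(-8) - 282)*(-353) = (97 + (-5 + 1/225 - 19/15))² - (72 - 282)*(-353) = (97 - 1409/225)² - (-210)*(-353) = (20416/225)² - 1*74130 = 416813056/50625 - 74130 = -3336018194/50625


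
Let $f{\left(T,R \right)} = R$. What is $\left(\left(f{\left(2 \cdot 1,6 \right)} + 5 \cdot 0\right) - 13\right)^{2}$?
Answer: $49$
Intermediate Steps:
$\left(\left(f{\left(2 \cdot 1,6 \right)} + 5 \cdot 0\right) - 13\right)^{2} = \left(\left(6 + 5 \cdot 0\right) - 13\right)^{2} = \left(\left(6 + 0\right) - 13\right)^{2} = \left(6 - 13\right)^{2} = \left(-7\right)^{2} = 49$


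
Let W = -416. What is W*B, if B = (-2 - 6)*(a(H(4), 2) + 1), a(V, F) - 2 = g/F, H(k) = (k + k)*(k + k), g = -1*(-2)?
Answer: 13312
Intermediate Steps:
g = 2
H(k) = 4*k² (H(k) = (2*k)*(2*k) = 4*k²)
a(V, F) = 2 + 2/F
B = -32 (B = (-2 - 6)*((2 + 2/2) + 1) = -8*((2 + 2*(½)) + 1) = -8*((2 + 1) + 1) = -8*(3 + 1) = -8*4 = -32)
W*B = -416*(-32) = 13312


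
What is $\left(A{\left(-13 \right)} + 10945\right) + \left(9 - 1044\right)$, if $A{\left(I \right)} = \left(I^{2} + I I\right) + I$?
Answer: $10235$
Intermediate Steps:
$A{\left(I \right)} = I + 2 I^{2}$ ($A{\left(I \right)} = \left(I^{2} + I^{2}\right) + I = 2 I^{2} + I = I + 2 I^{2}$)
$\left(A{\left(-13 \right)} + 10945\right) + \left(9 - 1044\right) = \left(- 13 \left(1 + 2 \left(-13\right)\right) + 10945\right) + \left(9 - 1044\right) = \left(- 13 \left(1 - 26\right) + 10945\right) + \left(9 - 1044\right) = \left(\left(-13\right) \left(-25\right) + 10945\right) - 1035 = \left(325 + 10945\right) - 1035 = 11270 - 1035 = 10235$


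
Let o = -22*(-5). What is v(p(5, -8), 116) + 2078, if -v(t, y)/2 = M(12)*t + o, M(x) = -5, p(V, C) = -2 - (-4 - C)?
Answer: 1798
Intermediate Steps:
p(V, C) = 2 + C (p(V, C) = -2 + (4 + C) = 2 + C)
o = 110
v(t, y) = -220 + 10*t (v(t, y) = -2*(-5*t + 110) = -2*(110 - 5*t) = -220 + 10*t)
v(p(5, -8), 116) + 2078 = (-220 + 10*(2 - 8)) + 2078 = (-220 + 10*(-6)) + 2078 = (-220 - 60) + 2078 = -280 + 2078 = 1798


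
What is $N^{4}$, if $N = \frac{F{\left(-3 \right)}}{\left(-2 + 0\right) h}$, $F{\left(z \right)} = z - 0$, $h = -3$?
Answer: $\frac{1}{16} \approx 0.0625$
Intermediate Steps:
$F{\left(z \right)} = z$ ($F{\left(z \right)} = z + 0 = z$)
$N = - \frac{1}{2}$ ($N = - \frac{3}{\left(-2 + 0\right) \left(-3\right)} = - \frac{3}{\left(-2\right) \left(-3\right)} = - \frac{3}{6} = \left(-3\right) \frac{1}{6} = - \frac{1}{2} \approx -0.5$)
$N^{4} = \left(- \frac{1}{2}\right)^{4} = \frac{1}{16}$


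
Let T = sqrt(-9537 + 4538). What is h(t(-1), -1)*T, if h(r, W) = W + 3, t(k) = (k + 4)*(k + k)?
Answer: 2*I*sqrt(4999) ≈ 141.41*I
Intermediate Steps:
t(k) = 2*k*(4 + k) (t(k) = (4 + k)*(2*k) = 2*k*(4 + k))
h(r, W) = 3 + W
T = I*sqrt(4999) (T = sqrt(-4999) = I*sqrt(4999) ≈ 70.704*I)
h(t(-1), -1)*T = (3 - 1)*(I*sqrt(4999)) = 2*(I*sqrt(4999)) = 2*I*sqrt(4999)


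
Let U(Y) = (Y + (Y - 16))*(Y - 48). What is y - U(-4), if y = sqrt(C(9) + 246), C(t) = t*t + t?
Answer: -1248 + 4*sqrt(21) ≈ -1229.7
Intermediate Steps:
U(Y) = (-48 + Y)*(-16 + 2*Y) (U(Y) = (Y + (-16 + Y))*(-48 + Y) = (-16 + 2*Y)*(-48 + Y) = (-48 + Y)*(-16 + 2*Y))
C(t) = t + t**2 (C(t) = t**2 + t = t + t**2)
y = 4*sqrt(21) (y = sqrt(9*(1 + 9) + 246) = sqrt(9*10 + 246) = sqrt(90 + 246) = sqrt(336) = 4*sqrt(21) ≈ 18.330)
y - U(-4) = 4*sqrt(21) - (768 - 112*(-4) + 2*(-4)**2) = 4*sqrt(21) - (768 + 448 + 2*16) = 4*sqrt(21) - (768 + 448 + 32) = 4*sqrt(21) - 1*1248 = 4*sqrt(21) - 1248 = -1248 + 4*sqrt(21)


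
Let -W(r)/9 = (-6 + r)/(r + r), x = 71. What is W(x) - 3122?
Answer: -443909/142 ≈ -3126.1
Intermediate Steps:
W(r) = -9*(-6 + r)/(2*r) (W(r) = -9*(-6 + r)/(r + r) = -9*(-6 + r)/(2*r))
W(x) - 3122 = (-9/2 + 27/71) - 3122 = -585/142 - 3122 = -443909/142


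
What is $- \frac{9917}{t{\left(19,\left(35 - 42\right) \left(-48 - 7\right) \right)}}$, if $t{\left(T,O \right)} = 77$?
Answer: $- \frac{9917}{77} \approx -128.79$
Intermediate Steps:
$- \frac{9917}{t{\left(19,\left(35 - 42\right) \left(-48 - 7\right) \right)}} = - \frac{9917}{77}$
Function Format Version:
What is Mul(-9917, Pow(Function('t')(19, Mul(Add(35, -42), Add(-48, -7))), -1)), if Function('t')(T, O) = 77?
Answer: Rational(-9917, 77) ≈ -128.79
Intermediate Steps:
Mul(-9917, Pow(Function('t')(19, Mul(Add(35, -42), Add(-48, -7))), -1)) = Mul(-9917, Pow(77, -1)) = Mul(-9917, Rational(1, 77)) = Rational(-9917, 77)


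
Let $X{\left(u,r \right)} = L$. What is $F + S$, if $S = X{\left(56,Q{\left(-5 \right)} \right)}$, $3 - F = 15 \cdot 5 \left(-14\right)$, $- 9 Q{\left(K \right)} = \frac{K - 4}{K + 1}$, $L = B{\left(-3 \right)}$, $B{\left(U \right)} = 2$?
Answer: $1055$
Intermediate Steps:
$L = 2$
$Q{\left(K \right)} = - \frac{-4 + K}{9 \left(1 + K\right)}$ ($Q{\left(K \right)} = - \frac{\left(K - 4\right) \frac{1}{K + 1}}{9} = - \frac{\left(-4 + K\right) \frac{1}{1 + K}}{9} = - \frac{\frac{1}{1 + K} \left(-4 + K\right)}{9} = - \frac{-4 + K}{9 \left(1 + K\right)}$)
$F = 1053$ ($F = 3 - 15 \cdot 5 \left(-14\right) = 3 - 75 \left(-14\right) = 3 - -1050 = 3 + 1050 = 1053$)
$X{\left(u,r \right)} = 2$
$S = 2$
$F + S = 1053 + 2 = 1055$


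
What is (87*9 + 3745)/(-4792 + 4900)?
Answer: 1132/27 ≈ 41.926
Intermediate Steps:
(87*9 + 3745)/(-4792 + 4900) = (783 + 3745)/108 = 4528*(1/108) = 1132/27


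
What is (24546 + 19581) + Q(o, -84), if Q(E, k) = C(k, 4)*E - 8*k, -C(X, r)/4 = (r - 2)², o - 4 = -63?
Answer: 45743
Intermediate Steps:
o = -59 (o = 4 - 63 = -59)
C(X, r) = -4*(-2 + r)² (C(X, r) = -4*(r - 2)² = -4*(-2 + r)²)
Q(E, k) = -16*E - 8*k (Q(E, k) = (-4*(-2 + 4)²)*E - 8*k = (-4*2²)*E - 8*k = (-4*4)*E - 8*k = -16*E - 8*k)
(24546 + 19581) + Q(o, -84) = (24546 + 19581) + (-16*(-59) - 8*(-84)) = 44127 + (944 + 672) = 44127 + 1616 = 45743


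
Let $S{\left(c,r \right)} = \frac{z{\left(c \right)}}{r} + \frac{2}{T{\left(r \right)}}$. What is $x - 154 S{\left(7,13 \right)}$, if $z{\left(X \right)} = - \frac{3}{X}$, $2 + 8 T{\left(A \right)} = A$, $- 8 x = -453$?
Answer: $- \frac{16879}{104} \approx -162.3$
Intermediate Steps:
$x = \frac{453}{8}$ ($x = \left(- \frac{1}{8}\right) \left(-453\right) = \frac{453}{8} \approx 56.625$)
$T{\left(A \right)} = - \frac{1}{4} + \frac{A}{8}$
$S{\left(c,r \right)} = \frac{2}{- \frac{1}{4} + \frac{r}{8}} - \frac{3}{c r}$ ($S{\left(c,r \right)} = \frac{\left(-3\right) \frac{1}{c}}{r} + \frac{2}{- \frac{1}{4} + \frac{r}{8}} = - \frac{3}{c r} + \frac{2}{- \frac{1}{4} + \frac{r}{8}} = \frac{2}{- \frac{1}{4} + \frac{r}{8}} - \frac{3}{c r}$)
$x - 154 S{\left(7,13 \right)} = \frac{453}{8} - 154 \frac{6 - 39 + 16 \cdot 7 \cdot 13}{7 \cdot 13 \left(-2 + 13\right)} = \frac{453}{8} - 154 \cdot \frac{1}{7} \cdot \frac{1}{13} \cdot \frac{1}{11} \left(6 - 39 + 1456\right) = \frac{453}{8} - 154 \cdot \frac{1}{7} \cdot \frac{1}{13} \cdot \frac{1}{11} \cdot 1423 = \frac{453}{8} - \frac{2846}{13} = - \frac{16879}{104}$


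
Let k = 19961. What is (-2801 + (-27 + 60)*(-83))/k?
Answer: -5540/19961 ≈ -0.27754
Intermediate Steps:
(-2801 + (-27 + 60)*(-83))/k = (-2801 + (-27 + 60)*(-83))/19961 = (-2801 + 33*(-83))*(1/19961) = (-2801 - 2739)*(1/19961) = -5540*1/19961 = -5540/19961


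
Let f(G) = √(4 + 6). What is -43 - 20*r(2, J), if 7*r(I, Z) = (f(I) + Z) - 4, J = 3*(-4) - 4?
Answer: 99/7 - 20*√10/7 ≈ 5.1078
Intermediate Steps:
f(G) = √10
J = -16 (J = -12 - 4 = -16)
r(I, Z) = -4/7 + Z/7 + √10/7 (r(I, Z) = ((√10 + Z) - 4)/7 = ((Z + √10) - 4)/7 = (-4 + Z + √10)/7 = -4/7 + Z/7 + √10/7)
-43 - 20*r(2, J) = -43 - 20*(-4/7 + (⅐)*(-16) + √10/7) = -43 - 20*(-4/7 - 16/7 + √10/7) = -43 - 20*(-20/7 + √10/7) = -43 + (400/7 - 20*√10/7) = 99/7 - 20*√10/7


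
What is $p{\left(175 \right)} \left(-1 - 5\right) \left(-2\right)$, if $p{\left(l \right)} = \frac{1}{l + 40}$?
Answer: $\frac{12}{215} \approx 0.055814$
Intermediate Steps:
$p{\left(l \right)} = \frac{1}{40 + l}$
$p{\left(175 \right)} \left(-1 - 5\right) \left(-2\right) = \frac{\left(-1 - 5\right) \left(-2\right)}{40 + 175} = \frac{\left(-6\right) \left(-2\right)}{215} = \frac{1}{215} \cdot 12 = \frac{12}{215}$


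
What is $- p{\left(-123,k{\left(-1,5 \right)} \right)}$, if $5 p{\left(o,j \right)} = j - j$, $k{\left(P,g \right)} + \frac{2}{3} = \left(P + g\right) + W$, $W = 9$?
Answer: $0$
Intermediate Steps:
$k{\left(P,g \right)} = \frac{25}{3} + P + g$ ($k{\left(P,g \right)} = - \frac{2}{3} + \left(\left(P + g\right) + 9\right) = - \frac{2}{3} + \left(9 + P + g\right) = \frac{25}{3} + P + g$)
$p{\left(o,j \right)} = 0$ ($p{\left(o,j \right)} = \frac{j - j}{5} = \frac{1}{5} \cdot 0 = 0$)
$- p{\left(-123,k{\left(-1,5 \right)} \right)} = \left(-1\right) 0 = 0$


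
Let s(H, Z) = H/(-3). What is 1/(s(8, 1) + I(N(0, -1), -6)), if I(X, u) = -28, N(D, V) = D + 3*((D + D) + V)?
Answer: -3/92 ≈ -0.032609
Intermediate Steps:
s(H, Z) = -H/3 (s(H, Z) = H*(-⅓) = -H/3)
N(D, V) = 3*V + 7*D (N(D, V) = D + 3*(2*D + V) = D + 3*(V + 2*D) = D + (3*V + 6*D) = 3*V + 7*D)
1/(s(8, 1) + I(N(0, -1), -6)) = 1/(-⅓*8 - 28) = 1/(-8/3 - 28) = 1/(-92/3) = -3/92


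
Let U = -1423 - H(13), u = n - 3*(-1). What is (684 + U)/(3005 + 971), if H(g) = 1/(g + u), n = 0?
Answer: -11825/63616 ≈ -0.18588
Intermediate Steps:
u = 3 (u = 0 - 3*(-1) = 0 + 3 = 3)
H(g) = 1/(3 + g) (H(g) = 1/(g + 3) = 1/(3 + g))
U = -22769/16 (U = -1423 - 1/(3 + 13) = -1423 - 1/16 = -22769/16 ≈ -1423.1)
(684 + U)/(3005 + 971) = (684 - 22769/16)/(3005 + 971) = -11825/16/3976 = -11825/16*1/3976 = -11825/63616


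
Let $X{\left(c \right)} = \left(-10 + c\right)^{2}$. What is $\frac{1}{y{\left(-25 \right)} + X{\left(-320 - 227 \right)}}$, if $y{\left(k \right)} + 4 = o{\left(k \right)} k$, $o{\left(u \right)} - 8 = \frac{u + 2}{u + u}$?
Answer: $\frac{2}{620067} \approx 3.2255 \cdot 10^{-6}$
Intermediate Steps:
$o{\left(u \right)} = 8 + \frac{2 + u}{2 u}$ ($o{\left(u \right)} = 8 + \frac{u + 2}{u + u} = 8 + \frac{2 + u}{2 u}$)
$y{\left(k \right)} = -4 + k \left(\frac{17}{2} + \frac{1}{k}\right)$ ($y{\left(k \right)} = -4 + \left(\frac{17}{2} + \frac{1}{k}\right) k = -4 + k \left(\frac{17}{2} + \frac{1}{k}\right)$)
$\frac{1}{y{\left(-25 \right)} + X{\left(-320 - 227 \right)}} = \frac{1}{\left(-3 + \frac{17}{2} \left(-25\right)\right) + \left(-10 - 547\right)^{2}} = \frac{1}{\left(-3 - \frac{425}{2}\right) + \left(-10 - 547\right)^{2}} = \frac{1}{- \frac{431}{2} + \left(-557\right)^{2}} = \frac{1}{- \frac{431}{2} + 310249} = \frac{1}{\frac{620067}{2}} = \frac{2}{620067}$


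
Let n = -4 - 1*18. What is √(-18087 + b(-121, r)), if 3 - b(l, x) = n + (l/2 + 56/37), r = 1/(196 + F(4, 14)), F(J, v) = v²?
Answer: I*√98584502/74 ≈ 134.18*I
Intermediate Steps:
n = -22 (n = -4 - 18 = -22)
r = 1/392 (r = 1/(196 + 14²) = 1/(196 + 196) = 1/392 ≈ 0.0025510)
b(l, x) = 869/37 - l/2 (b(l, x) = 3 - (-22 + (l/2 + 56/37)) = 3 - (-22 + (56/37 + l/2)) = 3 - (-758/37 + l/2) = 3 + (758/37 - l/2) = 869/37 - l/2)
√(-18087 + b(-121, r)) = √(-18087 + (869/37 - ½*(-121))) = √(-18087 + (869/37 + 121/2)) = √(-18087 + 6215/74) = √(-1332223/74) = I*√98584502/74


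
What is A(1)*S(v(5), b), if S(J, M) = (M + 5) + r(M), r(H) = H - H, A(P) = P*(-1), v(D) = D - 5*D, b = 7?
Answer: -12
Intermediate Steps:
v(D) = -4*D
A(P) = -P
r(H) = 0
S(J, M) = 5 + M (S(J, M) = (M + 5) + 0 = (5 + M) + 0 = 5 + M)
A(1)*S(v(5), b) = (-1*1)*(5 + 7) = -1*12 = -12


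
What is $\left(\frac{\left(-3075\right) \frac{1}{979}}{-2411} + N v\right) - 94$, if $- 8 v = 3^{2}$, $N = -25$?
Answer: $- \frac{1243889863}{18882952} \approx -65.874$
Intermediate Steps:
$v = - \frac{9}{8}$ ($v = - \frac{3^{2}}{8} = \left(- \frac{1}{8}\right) 9 = - \frac{9}{8} \approx -1.125$)
$\left(\frac{\left(-3075\right) \frac{1}{979}}{-2411} + N v\right) - 94 = \left(\frac{\left(-3075\right) \frac{1}{979}}{-2411} - - \frac{225}{8}\right) - 94 = \left(\left(-3075\right) \frac{1}{979} \left(- \frac{1}{2411}\right) + \frac{225}{8}\right) - 94 = \left(\left(- \frac{3075}{979}\right) \left(- \frac{1}{2411}\right) + \frac{225}{8}\right) - 94 = \left(\frac{3075}{2360369} + \frac{225}{8}\right) - 94 = \frac{531107625}{18882952} - 94 = - \frac{1243889863}{18882952}$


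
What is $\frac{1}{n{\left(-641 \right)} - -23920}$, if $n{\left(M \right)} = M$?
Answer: $\frac{1}{23279} \approx 4.2957 \cdot 10^{-5}$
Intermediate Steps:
$\frac{1}{n{\left(-641 \right)} - -23920} = \frac{1}{-641 - -23920} = \frac{1}{-641 + 23920} = \frac{1}{23279}$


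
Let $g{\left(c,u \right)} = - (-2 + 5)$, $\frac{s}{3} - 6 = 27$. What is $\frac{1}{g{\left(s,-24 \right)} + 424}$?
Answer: $\frac{1}{421} \approx 0.0023753$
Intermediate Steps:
$s = 99$ ($s = 18 + 3 \cdot 27 = 18 + 81 = 99$)
$g{\left(c,u \right)} = -3$ ($g{\left(c,u \right)} = \left(-1\right) 3 = -3$)
$\frac{1}{g{\left(s,-24 \right)} + 424} = \frac{1}{-3 + 424} = \frac{1}{421}$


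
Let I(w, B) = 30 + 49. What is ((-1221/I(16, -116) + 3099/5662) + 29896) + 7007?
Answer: 16499969613/447298 ≈ 36888.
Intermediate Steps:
I(w, B) = 79
((-1221/I(16, -116) + 3099/5662) + 29896) + 7007 = ((-1221/79 + 3099/5662) + 29896) + 7007 = (-6668481/447298 + 29896) + 7007 = 13365752527/447298 + 7007 = 16499969613/447298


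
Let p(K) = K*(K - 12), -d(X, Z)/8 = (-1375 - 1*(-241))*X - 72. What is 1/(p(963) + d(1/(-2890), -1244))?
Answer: 1445/1324177569 ≈ 1.0912e-6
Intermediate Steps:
d(X, Z) = 576 + 9072*X (d(X, Z) = -8*((-1375 - 1*(-241))*X - 72) = -8*((-1375 + 241)*X - 72) = -8*(-1134*X - 72) = -8*(-72 - 1134*X) = 576 + 9072*X)
p(K) = K*(-12 + K)
1/(p(963) + d(1/(-2890), -1244)) = 1/(963*(-12 + 963) + (576 + 9072/(-2890))) = 1/(963*951 + (576 + 9072*(-1/2890))) = 1/(915813 + (576 - 4536/1445)) = 1/(915813 + 827784/1445) = 1/(1324177569/1445) = 1445/1324177569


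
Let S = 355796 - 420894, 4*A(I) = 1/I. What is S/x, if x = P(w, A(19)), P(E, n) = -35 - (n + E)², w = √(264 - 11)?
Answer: 625481924781472/2767189807809 - 57152919296*√253/2767189807809 ≈ 225.71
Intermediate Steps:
A(I) = 1/(4*I)
w = √253 ≈ 15.906
S = -65098
P(E, n) = -35 - (E + n)²
x = -35 - (1/76 + √253)² (x = -35 - (√253 + (¼)/19)² = -35 - (√253 + (¼)*(1/19))² = -35 - (√253 + 1/76)² = -35 - (1/76 + √253)² ≈ -288.42)
S/x = -65098/(-1663489/5776 - √253/38)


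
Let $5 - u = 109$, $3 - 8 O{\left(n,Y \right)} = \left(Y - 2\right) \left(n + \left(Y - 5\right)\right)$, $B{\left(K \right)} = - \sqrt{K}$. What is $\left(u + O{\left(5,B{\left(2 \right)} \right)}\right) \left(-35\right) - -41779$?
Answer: $\frac{363317}{8} + \frac{35 \sqrt{2}}{4} \approx 45427.0$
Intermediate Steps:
$O{\left(n,Y \right)} = \frac{3}{8} - \frac{\left(-2 + Y\right) \left(-5 + Y + n\right)}{8}$ ($O{\left(n,Y \right)} = \frac{3}{8} - \frac{\left(Y - 2\right) \left(n + \left(Y - 5\right)\right)}{8} = \frac{3}{8} - \frac{\left(-2 + Y\right) \left(n + \left(-5 + Y\right)\right)}{8} = \frac{3}{8} - \frac{\left(-2 + Y\right) \left(-5 + Y + n\right)}{8}$)
$u = -104$ ($u = 5 - 109 = -104$)
$\left(u + O{\left(5,B{\left(2 \right)} \right)}\right) \left(-35\right) - -41779 = \left(-104 - \left(- \frac{3}{8} + \frac{1}{4} - - \frac{7 \sqrt{2}}{8} + \frac{1}{8} \left(- \sqrt{2}\right) 5\right)\right) \left(-35\right) - -41779 = \left(-104 - \left(- \frac{1}{8} + \frac{\sqrt{2}}{4}\right)\right) \left(-35\right) + 41779 = \left(-104 + \left(\frac{1}{8} - \frac{\sqrt{2}}{4}\right)\right) \left(-35\right) + 41779 = \left(- \frac{831}{8} - \frac{\sqrt{2}}{4}\right) \left(-35\right) + 41779 = \left(\frac{29085}{8} + \frac{35 \sqrt{2}}{4}\right) + 41779 = \frac{363317}{8} + \frac{35 \sqrt{2}}{4}$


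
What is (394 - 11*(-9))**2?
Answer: 243049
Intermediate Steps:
(394 - 11*(-9))**2 = (394 + 99)**2 = 493**2 = 243049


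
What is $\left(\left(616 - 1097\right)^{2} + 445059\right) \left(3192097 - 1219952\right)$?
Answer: $1333998320900$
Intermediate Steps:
$\left(\left(616 - 1097\right)^{2} + 445059\right) \left(3192097 - 1219952\right) = \left(\left(-481\right)^{2} + 445059\right) 1972145 = \left(231361 + 445059\right) 1972145 = 676420 \cdot 1972145 = 1333998320900$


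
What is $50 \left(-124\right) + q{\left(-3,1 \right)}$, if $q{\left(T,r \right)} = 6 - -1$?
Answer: $-6193$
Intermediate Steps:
$q{\left(T,r \right)} = 7$ ($q{\left(T,r \right)} = 6 + 1 = 7$)
$50 \left(-124\right) + q{\left(-3,1 \right)} = 50 \left(-124\right) + 7 = -6200 + 7 = -6193$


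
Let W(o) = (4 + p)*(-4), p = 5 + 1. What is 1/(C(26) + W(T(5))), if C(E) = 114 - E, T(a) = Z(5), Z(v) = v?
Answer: 1/48 ≈ 0.020833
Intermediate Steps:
T(a) = 5
p = 6
W(o) = -40 (W(o) = (4 + 6)*(-4) = 10*(-4) = -40)
1/(C(26) + W(T(5))) = 1/((114 - 1*26) - 40) = 1/((114 - 26) - 40) = 1/(88 - 40) = 1/48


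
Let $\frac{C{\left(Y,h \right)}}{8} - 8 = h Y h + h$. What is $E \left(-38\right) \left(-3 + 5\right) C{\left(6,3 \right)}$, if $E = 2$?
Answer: $-79040$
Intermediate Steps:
$C{\left(Y,h \right)} = 64 + 8 h + 8 Y h^{2}$ ($C{\left(Y,h \right)} = 64 + 8 \left(h Y h + h\right) = 64 + 8 \left(Y h h + h\right) = 64 + 8 \left(Y h^{2} + h\right) = 64 + 8 \left(h + Y h^{2}\right) = 64 + \left(8 h + 8 Y h^{2}\right) = 64 + 8 h + 8 Y h^{2}$)
$E \left(-38\right) \left(-3 + 5\right) C{\left(6,3 \right)} = 2 \left(-38\right) \left(-3 + 5\right) \left(64 + 8 \cdot 3 + 8 \cdot 6 \cdot 3^{2}\right) = - 76 \cdot 2 \left(64 + 24 + 8 \cdot 6 \cdot 9\right) = - 76 \cdot 2 \left(64 + 24 + 432\right) = - 76 \cdot 2 \cdot 520 = \left(-76\right) 1040 = -79040$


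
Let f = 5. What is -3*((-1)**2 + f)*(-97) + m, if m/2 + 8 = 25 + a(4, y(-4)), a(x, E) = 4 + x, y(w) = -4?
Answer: 1796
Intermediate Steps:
m = 50 (m = -16 + 2*(25 + (4 + 4)) = -16 + 2*(25 + 8) = -16 + 2*33 = -16 + 66 = 50)
-3*((-1)**2 + f)*(-97) + m = -3*((-1)**2 + 5)*(-97) + 50 = -3*(1 + 5)*(-97) + 50 = -3*6*(-97) + 50 = -18*(-97) + 50 = 1746 + 50 = 1796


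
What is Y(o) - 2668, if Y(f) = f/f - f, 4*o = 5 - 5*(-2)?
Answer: -10683/4 ≈ -2670.8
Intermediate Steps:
o = 15/4 (o = (5 - 5*(-2))/4 = (5 + 10)/4 = (1/4)*15 = 15/4 ≈ 3.7500)
Y(f) = 1 - f
Y(o) - 2668 = (1 - 1*15/4) - 2668 = (1 - 15/4) - 2668 = -11/4 - 2668 = -10683/4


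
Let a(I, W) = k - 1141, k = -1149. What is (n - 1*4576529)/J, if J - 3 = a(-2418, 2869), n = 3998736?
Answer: 577793/2287 ≈ 252.64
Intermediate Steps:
a(I, W) = -2290 (a(I, W) = -1149 - 1141 = -2290)
J = -2287 (J = 3 - 2290 = -2287)
(n - 1*4576529)/J = (3998736 - 1*4576529)/(-2287) = (3998736 - 4576529)*(-1/2287) = -577793*(-1/2287) = 577793/2287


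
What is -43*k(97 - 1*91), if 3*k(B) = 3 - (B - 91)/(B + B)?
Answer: -5203/36 ≈ -144.53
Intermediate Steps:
k(B) = 1 - (-91 + B)/(6*B) (k(B) = (3 - (B - 91)/(B + B))/3 = (3 - (-91 + B)/(2*B))/3 = 1 - (-91 + B)/(6*B))
-43*k(97 - 1*91) = -43*(91 + 5*(97 - 1*91))/(6*(97 - 1*91)) = -43*(91 + 5*(97 - 91))/(6*(97 - 91)) = -43*(91 + 5*6)/(6*6) = -43*(91 + 30)/(6*6) = -43*121/(6*6) = -43*121/36 = -5203/36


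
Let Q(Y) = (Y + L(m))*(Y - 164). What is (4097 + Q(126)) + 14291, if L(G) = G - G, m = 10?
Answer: 13600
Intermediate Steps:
L(G) = 0
Q(Y) = Y*(-164 + Y) (Q(Y) = (Y + 0)*(Y - 164) = Y*(-164 + Y))
(4097 + Q(126)) + 14291 = (4097 + 126*(-164 + 126)) + 14291 = (4097 + 126*(-38)) + 14291 = (4097 - 4788) + 14291 = -691 + 14291 = 13600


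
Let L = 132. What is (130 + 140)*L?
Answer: 35640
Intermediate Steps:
(130 + 140)*L = (130 + 140)*132 = 270*132 = 35640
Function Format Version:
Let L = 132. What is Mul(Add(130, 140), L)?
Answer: 35640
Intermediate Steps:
Mul(Add(130, 140), L) = Mul(Add(130, 140), 132) = Mul(270, 132) = 35640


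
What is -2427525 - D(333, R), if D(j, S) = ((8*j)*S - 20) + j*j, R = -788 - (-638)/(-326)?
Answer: -70733590/163 ≈ -4.3395e+5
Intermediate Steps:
R = -128763/163 (R = -788 - (-638)*(-1)/326 = -788 - 1*319/163 = -788 - 319/163 = -128763/163 ≈ -789.96)
D(j, S) = -20 + j**2 + 8*S*j (D(j, S) = (8*S*j - 20) + j**2 = (-20 + 8*S*j) + j**2 = -20 + j**2 + 8*S*j)
-2427525 - D(333, R) = -2427525 - (-20 + 333**2 + 8*(-128763/163)*333) = -2427525 - (-20 + 110889 - 343024632/163) = -2427525 - 1*(-324952985/163) = -2427525 + 324952985/163 = -70733590/163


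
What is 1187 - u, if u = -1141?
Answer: 2328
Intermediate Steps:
1187 - u = 1187 - 1*(-1141) = 1187 + 1141 = 2328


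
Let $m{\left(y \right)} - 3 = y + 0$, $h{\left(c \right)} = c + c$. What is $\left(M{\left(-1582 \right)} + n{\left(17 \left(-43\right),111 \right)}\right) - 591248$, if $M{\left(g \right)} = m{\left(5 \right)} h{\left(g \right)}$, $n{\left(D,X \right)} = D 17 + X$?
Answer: $-628876$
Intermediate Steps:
$h{\left(c \right)} = 2 c$
$m{\left(y \right)} = 3 + y$ ($m{\left(y \right)} = 3 + \left(y + 0\right) = 3 + y$)
$n{\left(D,X \right)} = X + 17 D$ ($n{\left(D,X \right)} = 17 D + X = X + 17 D$)
$M{\left(g \right)} = 16 g$ ($M{\left(g \right)} = \left(3 + 5\right) 2 g = 8 \cdot 2 g = 16 g$)
$\left(M{\left(-1582 \right)} + n{\left(17 \left(-43\right),111 \right)}\right) - 591248 = \left(16 \left(-1582\right) + \left(111 + 17 \cdot 17 \left(-43\right)\right)\right) - 591248 = \left(-25312 + \left(111 + 17 \left(-731\right)\right)\right) + \left(-1536116 + 944868\right) = \left(-25312 + \left(111 - 12427\right)\right) - 591248 = \left(-25312 - 12316\right) - 591248 = -37628 - 591248 = -628876$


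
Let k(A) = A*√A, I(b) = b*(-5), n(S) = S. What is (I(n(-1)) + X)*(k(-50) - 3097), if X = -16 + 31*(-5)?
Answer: 514102 + 41500*I*√2 ≈ 5.141e+5 + 58690.0*I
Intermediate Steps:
X = -171 (X = -16 - 155 = -171)
I(b) = -5*b
k(A) = A^(3/2)
(I(n(-1)) + X)*(k(-50) - 3097) = (-5*(-1) - 171)*((-50)^(3/2) - 3097) = (5 - 171)*(-250*I*√2 - 3097) = -166*(-3097 - 250*I*√2) = 514102 + 41500*I*√2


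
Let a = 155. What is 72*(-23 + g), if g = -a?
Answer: -12816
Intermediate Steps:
g = -155 (g = -1*155 = -155)
72*(-23 + g) = 72*(-23 - 155) = 72*(-178) = -12816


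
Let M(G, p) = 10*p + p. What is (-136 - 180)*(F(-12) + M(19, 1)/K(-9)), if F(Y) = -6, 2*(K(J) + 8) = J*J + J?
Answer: 12403/7 ≈ 1771.9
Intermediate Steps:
M(G, p) = 11*p
K(J) = -8 + J/2 + J²/2 (K(J) = -8 + (J*J + J)/2 = -8 + (J² + J)/2 = -8 + (J + J²)/2 = -8 + (J/2 + J²/2) = -8 + J/2 + J²/2)
(-136 - 180)*(F(-12) + M(19, 1)/K(-9)) = (-136 - 180)*(-6 + (11*1)/(-8 + (½)*(-9) + (½)*(-9)²)) = -316*(-6 + 11/(-8 - 9/2 + (½)*81)) = -316*(-6 + 11/(-8 - 9/2 + 81/2)) = -316*(-6 + 11/28) = -316*(-157/28) = 12403/7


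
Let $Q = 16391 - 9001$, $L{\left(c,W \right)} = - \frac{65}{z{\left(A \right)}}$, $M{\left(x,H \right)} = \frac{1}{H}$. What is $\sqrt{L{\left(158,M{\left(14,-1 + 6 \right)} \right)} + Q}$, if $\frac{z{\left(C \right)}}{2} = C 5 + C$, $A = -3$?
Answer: $\frac{\sqrt{266105}}{6} \approx 85.976$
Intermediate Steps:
$z{\left(C \right)} = 12 C$ ($z{\left(C \right)} = 2 \left(C 5 + C\right) = 2 \left(5 C + C\right) = 2 \cdot 6 C = 12 C$)
$L{\left(c,W \right)} = \frac{65}{36}$ ($L{\left(c,W \right)} = - \frac{65}{12 \left(-3\right)} = - \frac{65}{-36} = \left(-65\right) \left(- \frac{1}{36}\right) = \frac{65}{36}$)
$Q = 7390$
$\sqrt{L{\left(158,M{\left(14,-1 + 6 \right)} \right)} + Q} = \sqrt{\frac{65}{36} + 7390} = \sqrt{\frac{266105}{36}} = \frac{\sqrt{266105}}{6}$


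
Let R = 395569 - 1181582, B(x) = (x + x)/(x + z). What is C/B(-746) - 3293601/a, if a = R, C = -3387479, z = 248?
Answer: -662985573249177/586365698 ≈ -1.1307e+6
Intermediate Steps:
B(x) = 2*x/(248 + x) (B(x) = (x + x)/(x + 248) = (2*x)/(248 + x) = 2*x/(248 + x))
R = -786013
a = -786013
C/B(-746) - 3293601/a = -3387479/(2*(-746)/(248 - 746)) - 3293601/(-786013) = -3387479/(2*(-746)/(-498)) - 3293601*(-1/786013) = -3387479/(2*(-746)*(-1/498)) + 3293601/786013 = -3387479/746/249 + 3293601/786013 = -3387479*249/746 + 3293601/786013 = -843482271/746 + 3293601/786013 = -662985573249177/586365698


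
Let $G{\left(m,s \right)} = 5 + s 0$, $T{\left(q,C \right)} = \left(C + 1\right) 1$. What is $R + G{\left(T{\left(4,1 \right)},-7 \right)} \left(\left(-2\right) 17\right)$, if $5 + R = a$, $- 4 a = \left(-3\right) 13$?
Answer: $- \frac{661}{4} \approx -165.25$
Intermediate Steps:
$a = \frac{39}{4}$ ($a = - \frac{\left(-3\right) 13}{4} = \left(- \frac{1}{4}\right) \left(-39\right) = \frac{39}{4} \approx 9.75$)
$T{\left(q,C \right)} = 1 + C$ ($T{\left(q,C \right)} = \left(1 + C\right) 1 = 1 + C$)
$G{\left(m,s \right)} = 5$ ($G{\left(m,s \right)} = 5 + 0 = 5$)
$R = \frac{19}{4}$ ($R = -5 + \frac{39}{4} = \frac{19}{4} \approx 4.75$)
$R + G{\left(T{\left(4,1 \right)},-7 \right)} \left(\left(-2\right) 17\right) = \frac{19}{4} + 5 \left(\left(-2\right) 17\right) = \frac{19}{4} + 5 \left(-34\right) = \frac{19}{4} - 170 = - \frac{661}{4}$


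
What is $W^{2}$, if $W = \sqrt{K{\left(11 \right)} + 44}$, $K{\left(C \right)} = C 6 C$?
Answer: $770$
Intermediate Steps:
$K{\left(C \right)} = 6 C^{2}$ ($K{\left(C \right)} = 6 C C = 6 C^{2}$)
$W = \sqrt{770}$ ($W = \sqrt{6 \cdot 11^{2} + 44} = \sqrt{6 \cdot 121 + 44} = \sqrt{726 + 44} = \sqrt{770} \approx 27.749$)
$W^{2} = \left(\sqrt{770}\right)^{2} = 770$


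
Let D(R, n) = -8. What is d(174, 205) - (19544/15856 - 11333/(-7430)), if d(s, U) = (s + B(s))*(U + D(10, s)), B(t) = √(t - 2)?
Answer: 126186531696/3681565 + 394*√43 ≈ 36859.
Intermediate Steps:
B(t) = √(-2 + t)
d(s, U) = (-8 + U)*(s + √(-2 + s)) (d(s, U) = (s + √(-2 + s))*(U - 8) = (s + √(-2 + s))*(-8 + U) = (-8 + U)*(s + √(-2 + s)))
d(174, 205) - (19544/15856 - 11333/(-7430)) = (-8*174 - 8*√(-2 + 174) + 205*174 + 205*√(-2 + 174)) - (19544/15856 - 11333/(-7430)) = (-1392 - 16*√43 + 35670 + 205*√172) - (19544*(1/15856) - 11333*(-1/7430)) = (-1392 - 16*√43 + 35670 + 205*(2*√43)) - (2443/1982 + 11333/7430) = (-1392 - 16*√43 + 35670 + 410*√43) - 1*10153374/3681565 = (34278 + 394*√43) - 10153374/3681565 = 126186531696/3681565 + 394*√43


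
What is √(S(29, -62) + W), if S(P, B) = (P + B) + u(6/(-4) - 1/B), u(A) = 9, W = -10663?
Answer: I*√10687 ≈ 103.38*I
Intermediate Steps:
S(P, B) = 9 + B + P (S(P, B) = (P + B) + 9 = (B + P) + 9 = 9 + B + P)
√(S(29, -62) + W) = √((9 - 62 + 29) - 10663) = √(-24 - 10663) = √(-10687) = I*√10687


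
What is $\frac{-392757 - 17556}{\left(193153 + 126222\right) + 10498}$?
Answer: $- \frac{410313}{329873} \approx -1.2439$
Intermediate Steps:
$\frac{-392757 - 17556}{\left(193153 + 126222\right) + 10498} = - \frac{410313}{319375 + 10498} = - \frac{410313}{329873}$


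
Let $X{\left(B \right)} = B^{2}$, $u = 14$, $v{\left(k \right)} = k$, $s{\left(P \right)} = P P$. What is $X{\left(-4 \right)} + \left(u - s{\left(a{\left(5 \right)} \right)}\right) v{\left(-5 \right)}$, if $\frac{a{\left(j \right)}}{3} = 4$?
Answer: $666$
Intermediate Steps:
$a{\left(j \right)} = 12$ ($a{\left(j \right)} = 3 \cdot 4 = 12$)
$s{\left(P \right)} = P^{2}$
$X{\left(-4 \right)} + \left(u - s{\left(a{\left(5 \right)} \right)}\right) v{\left(-5 \right)} = \left(-4\right)^{2} + \left(14 - 12^{2}\right) \left(-5\right) = 16 + \left(14 - 144\right) \left(-5\right) = 16 - -650 = 16 + 650 = 666$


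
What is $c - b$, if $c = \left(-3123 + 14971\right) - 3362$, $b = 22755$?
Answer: $-14269$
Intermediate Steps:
$c = 8486$ ($c = 11848 - 3362 = 8486$)
$c - b = 8486 - 22755 = -14269$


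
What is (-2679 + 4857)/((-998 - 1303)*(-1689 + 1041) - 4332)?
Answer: 33/22526 ≈ 0.0014650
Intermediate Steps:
(-2679 + 4857)/((-998 - 1303)*(-1689 + 1041) - 4332) = 2178/(-2301*(-648) - 4332) = 2178/(1491048 - 4332) = 2178/1486716 = 2178*(1/1486716) = 33/22526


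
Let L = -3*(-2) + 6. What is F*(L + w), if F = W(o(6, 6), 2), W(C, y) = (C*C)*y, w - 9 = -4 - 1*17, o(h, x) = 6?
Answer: 0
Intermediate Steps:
w = -12 (w = 9 + (-4 - 1*17) = 9 + (-4 - 17) = 9 - 21 = -12)
W(C, y) = y*C**2 (W(C, y) = C**2*y = y*C**2)
F = 72 (F = 2*6**2 = 2*36 = 72)
L = 12 (L = 6 + 6 = 12)
F*(L + w) = 72*(12 - 12) = 72*0 = 0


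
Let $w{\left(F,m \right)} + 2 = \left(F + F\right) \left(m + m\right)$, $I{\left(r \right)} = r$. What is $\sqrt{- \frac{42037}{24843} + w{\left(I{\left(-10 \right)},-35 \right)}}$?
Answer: $\frac{\sqrt{104065431}}{273} \approx 37.367$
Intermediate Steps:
$w{\left(F,m \right)} = -2 + 4 F m$ ($w{\left(F,m \right)} = -2 + \left(F + F\right) \left(m + m\right) = -2 + 2 F 2 m = -2 + 4 F m$)
$\sqrt{- \frac{42037}{24843} + w{\left(I{\left(-10 \right)},-35 \right)}} = \sqrt{- \frac{42037}{24843} - \left(2 + 40 \left(-35\right)\right)} = \sqrt{\left(-42037\right) \frac{1}{24843} + \left(-2 + 1400\right)} = \sqrt{- \frac{42037}{24843} + 1398} = \sqrt{\frac{34688477}{24843}} = \frac{\sqrt{104065431}}{273}$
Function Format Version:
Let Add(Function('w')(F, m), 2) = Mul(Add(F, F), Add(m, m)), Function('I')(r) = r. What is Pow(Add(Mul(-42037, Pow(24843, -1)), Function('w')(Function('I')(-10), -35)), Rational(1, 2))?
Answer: Mul(Rational(1, 273), Pow(104065431, Rational(1, 2))) ≈ 37.367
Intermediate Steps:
Function('w')(F, m) = Add(-2, Mul(4, F, m)) (Function('w')(F, m) = Add(-2, Mul(Add(F, F), Add(m, m))) = Add(-2, Mul(Mul(2, F), Mul(2, m))) = Add(-2, Mul(4, F, m)))
Pow(Add(Mul(-42037, Pow(24843, -1)), Function('w')(Function('I')(-10), -35)), Rational(1, 2)) = Pow(Add(Mul(-42037, Pow(24843, -1)), Add(-2, Mul(4, -10, -35))), Rational(1, 2)) = Pow(Add(Mul(-42037, Rational(1, 24843)), Add(-2, 1400)), Rational(1, 2)) = Pow(Add(Rational(-42037, 24843), 1398), Rational(1, 2)) = Pow(Rational(34688477, 24843), Rational(1, 2)) = Mul(Rational(1, 273), Pow(104065431, Rational(1, 2)))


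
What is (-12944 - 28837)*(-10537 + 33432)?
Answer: -956575995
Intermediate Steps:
(-12944 - 28837)*(-10537 + 33432) = -41781*22895 = -956575995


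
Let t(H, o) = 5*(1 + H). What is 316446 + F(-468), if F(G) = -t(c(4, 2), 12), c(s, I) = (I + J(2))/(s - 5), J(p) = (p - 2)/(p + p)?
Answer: 316451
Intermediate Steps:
J(p) = (-2 + p)/(2*p) (J(p) = (-2 + p)/((2*p)) = (-2 + p)*(1/(2*p)) = (-2 + p)/(2*p))
c(s, I) = I/(-5 + s) (c(s, I) = (I + (½)*(-2 + 2)/2)/(s - 5) = (I + (½)*(½)*0)/(-5 + s) = (I + 0)/(-5 + s) = I/(-5 + s))
t(H, o) = 5 + 5*H
F(G) = 5 (F(G) = -(5 + 5*(2/(-5 + 4))) = -(5 + 5*(2/(-1))) = -(5 + 5*(2*(-1))) = -(5 + 5*(-2)) = -(5 - 10) = -1*(-5) = 5)
316446 + F(-468) = 316446 + 5 = 316451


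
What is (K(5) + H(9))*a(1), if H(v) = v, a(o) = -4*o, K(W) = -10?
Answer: 4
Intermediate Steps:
(K(5) + H(9))*a(1) = (-10 + 9)*(-4*1) = -1*(-4) = 4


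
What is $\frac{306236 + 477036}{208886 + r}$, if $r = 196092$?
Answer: $\frac{55948}{28927} \approx 1.9341$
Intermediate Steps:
$\frac{306236 + 477036}{208886 + r} = \frac{306236 + 477036}{208886 + 196092} = \frac{783272}{404978} = 783272 \cdot \frac{1}{404978} = \frac{55948}{28927}$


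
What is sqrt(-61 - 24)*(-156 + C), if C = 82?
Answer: -74*I*sqrt(85) ≈ -682.25*I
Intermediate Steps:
sqrt(-61 - 24)*(-156 + C) = sqrt(-61 - 24)*(-156 + 82) = sqrt(-85)*(-74) = (I*sqrt(85))*(-74) = -74*I*sqrt(85)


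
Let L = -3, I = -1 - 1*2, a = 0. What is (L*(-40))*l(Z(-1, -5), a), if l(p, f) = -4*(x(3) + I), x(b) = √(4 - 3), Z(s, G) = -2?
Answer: 960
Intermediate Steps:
I = -3 (I = -1 - 2 = -3)
x(b) = 1 (x(b) = √1 = 1)
l(p, f) = 8 (l(p, f) = -4*(1 - 3) = -4*(-2) = 8)
(L*(-40))*l(Z(-1, -5), a) = -3*(-40)*8 = 120*8 = 960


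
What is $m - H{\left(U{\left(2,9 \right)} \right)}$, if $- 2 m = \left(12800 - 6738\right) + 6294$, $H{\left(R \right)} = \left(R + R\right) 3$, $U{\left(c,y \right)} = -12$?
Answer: $-6106$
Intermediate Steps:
$H{\left(R \right)} = 6 R$ ($H{\left(R \right)} = 2 R 3 = 6 R$)
$m = -6178$ ($m = - \frac{\left(12800 - 6738\right) + 6294}{2} = - \frac{6062 + 6294}{2} = \left(- \frac{1}{2}\right) 12356 = -6178$)
$m - H{\left(U{\left(2,9 \right)} \right)} = -6178 - 6 \left(-12\right) = -6178 - -72 = -6178 + 72 = -6106$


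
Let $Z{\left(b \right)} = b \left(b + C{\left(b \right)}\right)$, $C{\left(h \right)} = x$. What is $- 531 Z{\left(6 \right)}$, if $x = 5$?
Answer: $-35046$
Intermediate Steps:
$C{\left(h \right)} = 5$
$Z{\left(b \right)} = b \left(5 + b\right)$ ($Z{\left(b \right)} = b \left(b + 5\right) = b \left(5 + b\right)$)
$- 531 Z{\left(6 \right)} = - 531 \cdot 6 \left(5 + 6\right) = - 531 \cdot 6 \cdot 11 = \left(-531\right) 66 = -35046$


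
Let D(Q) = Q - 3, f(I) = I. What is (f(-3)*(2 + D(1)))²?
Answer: 0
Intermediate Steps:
D(Q) = -3 + Q
(f(-3)*(2 + D(1)))² = (-3*(2 + (-3 + 1)))² = (-3*(2 - 2))² = (-3*0)² = 0² = 0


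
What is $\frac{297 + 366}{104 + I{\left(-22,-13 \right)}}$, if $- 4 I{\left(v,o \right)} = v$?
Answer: $\frac{442}{73} \approx 6.0548$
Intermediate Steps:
$I{\left(v,o \right)} = - \frac{v}{4}$
$\frac{297 + 366}{104 + I{\left(-22,-13 \right)}} = \frac{297 + 366}{104 - - \frac{11}{2}} = \frac{663}{104 + \frac{11}{2}} = \frac{663}{\frac{219}{2}} = 663 \cdot \frac{2}{219} = \frac{442}{73}$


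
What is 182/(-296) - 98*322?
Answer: -4670379/148 ≈ -31557.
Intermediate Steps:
182/(-296) - 98*322 = 182*(-1/296) - 31556 = -91/148 - 31556 = -4670379/148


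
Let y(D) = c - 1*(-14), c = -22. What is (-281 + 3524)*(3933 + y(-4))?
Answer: 12728775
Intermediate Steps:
y(D) = -8 (y(D) = -22 - 1*(-14) = -22 + 14 = -8)
(-281 + 3524)*(3933 + y(-4)) = (-281 + 3524)*(3933 - 8) = 3243*3925 = 12728775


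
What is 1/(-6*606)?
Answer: -1/3636 ≈ -0.00027503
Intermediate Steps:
1/(-6*606) = 1/(-3636) = -1/3636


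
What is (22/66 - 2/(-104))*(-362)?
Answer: -9955/78 ≈ -127.63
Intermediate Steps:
(22/66 - 2/(-104))*(-362) = (22*(1/66) - 2*(-1/104))*(-362) = (⅓ + 1/52)*(-362) = (55/156)*(-362) = -9955/78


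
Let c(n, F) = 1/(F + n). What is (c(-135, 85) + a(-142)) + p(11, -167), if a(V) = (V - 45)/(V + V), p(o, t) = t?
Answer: -1181167/7100 ≈ -166.36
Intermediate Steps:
a(V) = (-45 + V)/(2*V) (a(V) = (-45 + V)/((2*V)) = (-45 + V)*(1/(2*V)) = (-45 + V)/(2*V))
(c(-135, 85) + a(-142)) + p(11, -167) = (1/(85 - 135) + (½)*(-45 - 142)/(-142)) - 167 = (1/(-50) + (½)*(-1/142)*(-187)) - 167 = (-1/50 + 187/284) - 167 = 4533/7100 - 167 = -1181167/7100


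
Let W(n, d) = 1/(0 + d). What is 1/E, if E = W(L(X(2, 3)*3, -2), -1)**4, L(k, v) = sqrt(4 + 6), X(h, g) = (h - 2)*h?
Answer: 1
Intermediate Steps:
X(h, g) = h*(-2 + h) (X(h, g) = (-2 + h)*h = h*(-2 + h))
L(k, v) = sqrt(10)
W(n, d) = 1/d
E = 1 (E = (1/(-1))**4 = (-1)**4 = 1)
1/E = 1/1 = 1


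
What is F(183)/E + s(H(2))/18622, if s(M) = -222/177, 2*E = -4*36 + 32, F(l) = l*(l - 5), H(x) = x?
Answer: -8947248199/15381772 ≈ -581.68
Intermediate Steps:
F(l) = l*(-5 + l)
E = -56 (E = (-4*36 + 32)/2 = (-144 + 32)/2 = (½)*(-112) = -56)
s(M) = -74/59 (s(M) = -222*1/177 = -74/59)
F(183)/E + s(H(2))/18622 = (183*(-5 + 183))/(-56) - 74/59/18622 = (183*178)*(-1/56) - 74/59*1/18622 = 32574*(-1/56) - 37/549349 = -16287/28 - 37/549349 = -8947248199/15381772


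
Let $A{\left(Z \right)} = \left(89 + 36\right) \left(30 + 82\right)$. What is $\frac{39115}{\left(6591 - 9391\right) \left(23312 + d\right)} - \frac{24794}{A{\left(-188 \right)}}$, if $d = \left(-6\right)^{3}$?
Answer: $- \frac{572837799}{323344000} \approx -1.7716$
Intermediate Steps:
$d = -216$
$A{\left(Z \right)} = 14000$ ($A{\left(Z \right)} = 125 \cdot 112 = 14000$)
$\frac{39115}{\left(6591 - 9391\right) \left(23312 + d\right)} - \frac{24794}{A{\left(-188 \right)}} = \frac{39115}{\left(6591 - 9391\right) \left(23312 - 216\right)} - \frac{24794}{14000} = \frac{39115}{\left(-2800\right) 23096} - \frac{1771}{1000} = \frac{39115}{-64668800} - \frac{1771}{1000} = 39115 \left(- \frac{1}{64668800}\right) - \frac{1771}{1000} = - \frac{7823}{12933760} - \frac{1771}{1000} = - \frac{572837799}{323344000}$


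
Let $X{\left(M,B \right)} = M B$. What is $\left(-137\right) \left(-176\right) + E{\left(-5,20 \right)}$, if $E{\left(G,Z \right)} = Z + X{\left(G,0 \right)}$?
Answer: $24132$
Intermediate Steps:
$X{\left(M,B \right)} = B M$
$E{\left(G,Z \right)} = Z$ ($E{\left(G,Z \right)} = Z + 0 G = Z + 0 = Z$)
$\left(-137\right) \left(-176\right) + E{\left(-5,20 \right)} = \left(-137\right) \left(-176\right) + 20 = 24112 + 20 = 24132$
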